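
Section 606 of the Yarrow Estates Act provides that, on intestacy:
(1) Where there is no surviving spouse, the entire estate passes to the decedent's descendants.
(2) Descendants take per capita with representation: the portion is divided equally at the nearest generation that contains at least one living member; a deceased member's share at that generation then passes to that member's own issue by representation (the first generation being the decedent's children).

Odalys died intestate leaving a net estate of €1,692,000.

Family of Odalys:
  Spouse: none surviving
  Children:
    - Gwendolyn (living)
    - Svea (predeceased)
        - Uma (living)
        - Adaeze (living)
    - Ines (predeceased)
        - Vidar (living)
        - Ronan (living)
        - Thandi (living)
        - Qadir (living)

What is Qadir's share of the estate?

Qadir receives €141,000.

The entire €1,692,000 passes to the descendants.
That amount (€1,692,000) is divided into 3 shares of €564,000: Gwendolyn takes €564,000; Svea's €564,000 share passes to Svea's issue; Ines's €564,000 share passes to Ines's issue.
Svea's share (€564,000) is divided into 2 shares of €282,000: Uma and Adaeze each take €282,000.
Ines's share (€564,000) is divided into 4 shares of €141,000: Vidar, Ronan, Thandi, and Qadir each take €141,000.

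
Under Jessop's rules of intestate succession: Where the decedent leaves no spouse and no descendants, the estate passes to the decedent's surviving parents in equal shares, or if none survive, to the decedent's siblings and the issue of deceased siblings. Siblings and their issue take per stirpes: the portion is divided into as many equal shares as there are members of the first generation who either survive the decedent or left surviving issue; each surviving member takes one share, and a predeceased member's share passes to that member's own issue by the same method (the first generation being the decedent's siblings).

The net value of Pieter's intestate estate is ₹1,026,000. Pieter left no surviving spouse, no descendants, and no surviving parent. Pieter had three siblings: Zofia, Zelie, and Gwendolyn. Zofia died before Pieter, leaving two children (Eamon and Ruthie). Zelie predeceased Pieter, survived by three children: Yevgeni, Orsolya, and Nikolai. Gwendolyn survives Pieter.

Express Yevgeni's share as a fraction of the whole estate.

Yevgeni receives 1/9 of the estate.

The entire ₹1,026,000 passes to the siblings and their issue.
That amount (₹1,026,000) is divided into 3 shares of ₹342,000: Gwendolyn takes ₹342,000; Zofia's ₹342,000 share passes to Zofia's issue; Zelie's ₹342,000 share passes to Zelie's issue.
Zofia's share (₹342,000) is divided into 2 shares of ₹171,000: Eamon and Ruthie each take ₹171,000.
Zelie's share (₹342,000) is divided into 3 shares of ₹114,000: Yevgeni, Orsolya, and Nikolai each take ₹114,000.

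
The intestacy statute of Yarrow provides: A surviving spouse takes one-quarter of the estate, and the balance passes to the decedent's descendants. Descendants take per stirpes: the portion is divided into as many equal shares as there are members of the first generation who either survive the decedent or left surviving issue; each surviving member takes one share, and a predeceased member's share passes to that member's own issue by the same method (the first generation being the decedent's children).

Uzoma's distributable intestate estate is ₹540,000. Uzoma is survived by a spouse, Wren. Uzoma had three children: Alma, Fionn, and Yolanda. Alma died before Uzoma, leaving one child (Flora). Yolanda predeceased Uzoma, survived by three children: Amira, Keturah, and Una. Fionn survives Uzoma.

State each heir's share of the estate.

Wren: ₹135,000; Flora: ₹135,000; Fionn: ₹135,000; Amira: ₹45,000; Keturah: ₹45,000; Una: ₹45,000

Wren takes one-quarter of ₹540,000 = ₹135,000. The remaining ₹405,000 passes to the descendants.
The descendants' portion (₹405,000) is divided into 3 shares of ₹135,000: Fionn takes ₹135,000; Alma's ₹135,000 share passes to Alma's issue; Yolanda's ₹135,000 share passes to Yolanda's issue.
Alma's share (₹135,000) passes entirely to Flora.
Yolanda's share (₹135,000) is divided into 3 shares of ₹45,000: Amira, Keturah, and Una each take ₹45,000.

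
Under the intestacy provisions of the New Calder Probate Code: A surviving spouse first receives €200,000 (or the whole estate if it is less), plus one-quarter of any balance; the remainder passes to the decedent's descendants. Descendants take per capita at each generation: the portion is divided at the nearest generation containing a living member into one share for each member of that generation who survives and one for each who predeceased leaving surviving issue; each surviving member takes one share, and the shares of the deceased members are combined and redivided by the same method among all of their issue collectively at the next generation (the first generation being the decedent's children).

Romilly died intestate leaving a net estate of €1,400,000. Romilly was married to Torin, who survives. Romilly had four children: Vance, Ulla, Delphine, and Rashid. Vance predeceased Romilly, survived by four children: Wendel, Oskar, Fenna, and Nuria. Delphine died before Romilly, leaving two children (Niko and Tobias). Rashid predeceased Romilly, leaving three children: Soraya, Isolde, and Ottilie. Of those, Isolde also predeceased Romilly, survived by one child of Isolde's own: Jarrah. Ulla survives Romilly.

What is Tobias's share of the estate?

Tobias receives €75,000.

Torin first takes €200,000, leaving a balance of €1,200,000. Torin then takes one-quarter of the balance (€300,000), for a total of €500,000. The remaining €900,000 passes to the descendants.
The descendants' portion (€900,000) is divided at the children's generation into 4 shares of €225,000. Ulla takes €225,000. The 3 shares of the deceased (Vance, Delphine, and Rashid) are combined into a pool of €675,000.
That pool (€675,000) is divided at the grandchildren's generation into 9 shares of €75,000. Wendel, Oskar, Fenna, Nuria, Niko, Tobias, Soraya, and Ottilie each take €75,000. The remaining share for the deceased Isolde (€75,000) is carried to the next generation.
That pool (€75,000) passes entirely to Jarrah, the sole taker at the great-grandchildren's generation.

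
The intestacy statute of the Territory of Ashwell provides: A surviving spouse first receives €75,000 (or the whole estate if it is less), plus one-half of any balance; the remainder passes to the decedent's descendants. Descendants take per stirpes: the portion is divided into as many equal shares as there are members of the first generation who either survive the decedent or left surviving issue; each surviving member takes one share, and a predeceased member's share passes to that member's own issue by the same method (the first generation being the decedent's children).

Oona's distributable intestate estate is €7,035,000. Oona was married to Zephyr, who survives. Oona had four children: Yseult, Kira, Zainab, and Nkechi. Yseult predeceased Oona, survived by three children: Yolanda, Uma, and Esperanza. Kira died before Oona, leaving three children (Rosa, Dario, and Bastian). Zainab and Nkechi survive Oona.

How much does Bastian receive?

Bastian receives €290,000.

Zephyr first takes €75,000, leaving a balance of €6,960,000. Zephyr then takes one-half of the balance (€3,480,000), for a total of €3,555,000. The remaining €3,480,000 passes to the descendants.
The descendants' portion (€3,480,000) is divided into 4 shares of €870,000: Zainab and Nkechi each take €870,000; Yseult's €870,000 share passes to Yseult's issue; Kira's €870,000 share passes to Kira's issue.
Yseult's share (€870,000) is divided into 3 shares of €290,000: Yolanda, Uma, and Esperanza each take €290,000.
Kira's share (€870,000) is divided into 3 shares of €290,000: Rosa, Dario, and Bastian each take €290,000.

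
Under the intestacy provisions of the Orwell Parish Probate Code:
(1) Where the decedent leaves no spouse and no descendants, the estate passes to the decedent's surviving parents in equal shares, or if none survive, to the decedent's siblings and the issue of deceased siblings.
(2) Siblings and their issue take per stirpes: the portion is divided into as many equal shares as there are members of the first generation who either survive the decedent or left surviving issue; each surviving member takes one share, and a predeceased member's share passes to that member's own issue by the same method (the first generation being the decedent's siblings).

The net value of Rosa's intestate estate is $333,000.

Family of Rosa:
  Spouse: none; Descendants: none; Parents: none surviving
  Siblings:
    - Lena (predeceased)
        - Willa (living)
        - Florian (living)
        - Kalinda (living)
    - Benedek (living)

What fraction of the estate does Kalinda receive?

Kalinda receives 1/6 of the estate.

The entire $333,000 passes to the siblings and their issue.
That amount ($333,000) is divided into 2 shares of $166,500: Benedek takes $166,500; Lena's $166,500 share passes to Lena's issue.
Lena's share ($166,500) is divided into 3 shares of $55,500: Willa, Florian, and Kalinda each take $55,500.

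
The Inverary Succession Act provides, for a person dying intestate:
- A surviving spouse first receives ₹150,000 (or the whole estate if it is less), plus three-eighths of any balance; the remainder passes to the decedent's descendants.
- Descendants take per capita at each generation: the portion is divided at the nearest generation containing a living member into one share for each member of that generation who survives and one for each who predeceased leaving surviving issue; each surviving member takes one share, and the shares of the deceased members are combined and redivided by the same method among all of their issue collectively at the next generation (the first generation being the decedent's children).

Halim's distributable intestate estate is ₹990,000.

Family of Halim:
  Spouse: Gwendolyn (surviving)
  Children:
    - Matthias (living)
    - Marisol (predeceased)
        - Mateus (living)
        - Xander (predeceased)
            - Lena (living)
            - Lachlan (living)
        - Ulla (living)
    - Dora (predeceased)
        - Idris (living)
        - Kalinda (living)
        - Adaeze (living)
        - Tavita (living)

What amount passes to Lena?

Gwendolyn first takes ₹150,000, leaving a balance of ₹840,000. Gwendolyn then takes three-eighths of the balance (₹315,000), for a total of ₹465,000. The remaining ₹525,000 passes to the descendants.
The descendants' portion (₹525,000) is divided at the children's generation into 3 shares of ₹175,000. Matthias takes ₹175,000. The 2 shares of the deceased (Marisol and Dora) are combined into a pool of ₹350,000.
That pool (₹350,000) is divided at the grandchildren's generation into 7 shares of ₹50,000. Mateus, Ulla, Idris, Kalinda, Adaeze, and Tavita each take ₹50,000. The remaining share for the deceased Xander (₹50,000) is carried to the next generation.
That pool (₹50,000) is divided at the great-grandchildren's generation equally among Lena and Lachlan: ₹25,000 each.

Lena receives ₹25,000.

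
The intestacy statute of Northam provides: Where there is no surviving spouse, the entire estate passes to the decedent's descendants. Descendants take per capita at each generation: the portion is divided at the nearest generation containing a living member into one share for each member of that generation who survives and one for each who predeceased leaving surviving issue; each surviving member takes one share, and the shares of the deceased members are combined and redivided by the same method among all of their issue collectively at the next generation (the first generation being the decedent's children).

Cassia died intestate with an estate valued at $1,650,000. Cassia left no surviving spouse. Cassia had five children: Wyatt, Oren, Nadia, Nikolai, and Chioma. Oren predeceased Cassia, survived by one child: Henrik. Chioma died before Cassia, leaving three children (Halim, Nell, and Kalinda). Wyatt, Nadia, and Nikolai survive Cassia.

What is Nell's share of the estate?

Nell receives $165,000.

The entire $1,650,000 passes to the descendants.
That amount ($1,650,000) is divided at the children's generation into 5 shares of $330,000. Wyatt, Nadia, and Nikolai each take $330,000. The 2 shares of the deceased (Oren and Chioma) are combined into a pool of $660,000.
That pool ($660,000) is divided at the grandchildren's generation equally among Henrik, Halim, Nell, and Kalinda: $165,000 each.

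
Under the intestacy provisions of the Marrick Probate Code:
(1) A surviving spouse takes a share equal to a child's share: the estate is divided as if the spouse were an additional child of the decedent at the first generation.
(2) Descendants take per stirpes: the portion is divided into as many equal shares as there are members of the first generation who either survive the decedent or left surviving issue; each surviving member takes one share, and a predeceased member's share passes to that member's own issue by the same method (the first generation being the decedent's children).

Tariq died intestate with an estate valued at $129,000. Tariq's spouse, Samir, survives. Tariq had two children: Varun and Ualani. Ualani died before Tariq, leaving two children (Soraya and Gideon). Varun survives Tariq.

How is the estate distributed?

Samir: $43,000; Varun: $43,000; Soraya: $21,500; Gideon: $21,500

The spouse counts as an additional share at the children's level, so there are 3 primary shares of $43,000. Samir takes one such share ($43,000).
The children's combined portion ($86,000) is divided into 2 shares of $43,000: Varun takes $43,000; Ualani's $43,000 share passes to Ualani's issue.
Ualani's share ($43,000) is divided into 2 shares of $21,500: Soraya and Gideon each take $21,500.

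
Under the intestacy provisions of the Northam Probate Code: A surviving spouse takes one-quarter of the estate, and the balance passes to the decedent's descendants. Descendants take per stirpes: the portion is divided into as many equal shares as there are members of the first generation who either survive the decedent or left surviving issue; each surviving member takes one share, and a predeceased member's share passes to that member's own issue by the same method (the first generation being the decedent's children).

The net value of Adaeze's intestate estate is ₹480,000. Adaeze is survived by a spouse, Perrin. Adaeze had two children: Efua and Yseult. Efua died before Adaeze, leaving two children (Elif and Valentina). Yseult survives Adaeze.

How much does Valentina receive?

Valentina receives ₹90,000.

Perrin takes one-quarter of ₹480,000 = ₹120,000. The remaining ₹360,000 passes to the descendants.
The descendants' portion (₹360,000) is divided into 2 shares of ₹180,000: Yseult takes ₹180,000; Efua's ₹180,000 share passes to Efua's issue.
Efua's share (₹180,000) is divided into 2 shares of ₹90,000: Elif and Valentina each take ₹90,000.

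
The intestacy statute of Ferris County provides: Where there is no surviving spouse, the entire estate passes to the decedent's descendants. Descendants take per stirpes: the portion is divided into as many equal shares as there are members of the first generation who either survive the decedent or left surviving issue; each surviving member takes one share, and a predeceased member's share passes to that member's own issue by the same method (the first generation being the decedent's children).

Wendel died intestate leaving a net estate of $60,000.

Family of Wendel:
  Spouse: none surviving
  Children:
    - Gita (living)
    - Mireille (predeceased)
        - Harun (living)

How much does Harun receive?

Harun receives $30,000.

The entire $60,000 passes to the descendants.
That amount ($60,000) is divided into 2 shares of $30,000: Gita takes $30,000; Mireille's $30,000 share passes to Mireille's issue.
Mireille's share ($30,000) passes entirely to Harun.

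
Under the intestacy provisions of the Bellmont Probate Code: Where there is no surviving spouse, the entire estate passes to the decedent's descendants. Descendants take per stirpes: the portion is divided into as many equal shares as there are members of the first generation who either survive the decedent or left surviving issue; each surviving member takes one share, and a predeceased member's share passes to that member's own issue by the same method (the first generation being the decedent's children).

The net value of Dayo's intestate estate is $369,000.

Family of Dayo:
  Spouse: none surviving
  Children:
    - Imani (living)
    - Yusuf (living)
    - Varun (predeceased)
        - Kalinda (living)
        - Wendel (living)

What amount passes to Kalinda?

The entire $369,000 passes to the descendants.
That amount ($369,000) is divided into 3 shares of $123,000: Imani and Yusuf each take $123,000; Varun's $123,000 share passes to Varun's issue.
Varun's share ($123,000) is divided into 2 shares of $61,500: Kalinda and Wendel each take $61,500.

Kalinda receives $61,500.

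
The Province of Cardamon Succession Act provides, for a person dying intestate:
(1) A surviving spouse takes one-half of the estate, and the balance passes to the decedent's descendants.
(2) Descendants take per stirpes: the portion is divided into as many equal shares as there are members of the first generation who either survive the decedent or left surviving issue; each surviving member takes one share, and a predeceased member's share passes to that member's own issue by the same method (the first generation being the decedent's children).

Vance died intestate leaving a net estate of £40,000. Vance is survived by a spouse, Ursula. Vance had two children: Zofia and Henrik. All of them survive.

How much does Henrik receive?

Henrik receives £10,000.

Ursula takes one-half of £40,000 = £20,000. The remaining £20,000 passes to the descendants.
The descendants' portion (£20,000) is divided into 2 shares of £10,000: Zofia and Henrik each take £10,000.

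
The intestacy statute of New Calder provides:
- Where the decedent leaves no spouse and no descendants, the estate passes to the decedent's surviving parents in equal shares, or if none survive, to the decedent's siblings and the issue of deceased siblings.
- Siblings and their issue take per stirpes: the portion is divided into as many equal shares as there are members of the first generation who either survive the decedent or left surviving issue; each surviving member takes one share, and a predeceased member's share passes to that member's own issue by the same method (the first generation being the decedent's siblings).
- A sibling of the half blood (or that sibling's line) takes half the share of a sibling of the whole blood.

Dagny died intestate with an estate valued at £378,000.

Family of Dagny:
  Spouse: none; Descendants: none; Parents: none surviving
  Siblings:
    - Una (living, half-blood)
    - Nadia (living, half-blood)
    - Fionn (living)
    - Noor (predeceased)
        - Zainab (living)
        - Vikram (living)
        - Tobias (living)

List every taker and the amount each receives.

The entire £378,000 passes to the siblings and their issue.
Counting each half-blood sibling's line as half a unit, there are 3 units in £378,000, so one unit is £126,000. Whole-blood lines (Fionn and Noor) take £126,000 each; half-blood lines (Una and Nadia) take £63,000 each.
Noor's share (£126,000) is divided into 3 shares of £42,000: Zainab, Vikram, and Tobias each take £42,000.

Una: £63,000; Nadia: £63,000; Fionn: £126,000; Zainab: £42,000; Vikram: £42,000; Tobias: £42,000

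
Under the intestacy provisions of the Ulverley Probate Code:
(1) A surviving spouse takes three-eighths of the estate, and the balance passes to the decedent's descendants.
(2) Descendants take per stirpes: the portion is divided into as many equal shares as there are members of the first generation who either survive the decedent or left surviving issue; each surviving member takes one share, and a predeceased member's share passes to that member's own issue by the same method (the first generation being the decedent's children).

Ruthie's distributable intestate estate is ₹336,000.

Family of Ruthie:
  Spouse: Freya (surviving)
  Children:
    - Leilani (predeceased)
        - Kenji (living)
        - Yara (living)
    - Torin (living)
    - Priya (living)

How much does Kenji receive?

Kenji receives ₹35,000.

Freya takes three-eighths of ₹336,000 = ₹126,000. The remaining ₹210,000 passes to the descendants.
The descendants' portion (₹210,000) is divided into 3 shares of ₹70,000: Torin and Priya each take ₹70,000; Leilani's ₹70,000 share passes to Leilani's issue.
Leilani's share (₹70,000) is divided into 2 shares of ₹35,000: Kenji and Yara each take ₹35,000.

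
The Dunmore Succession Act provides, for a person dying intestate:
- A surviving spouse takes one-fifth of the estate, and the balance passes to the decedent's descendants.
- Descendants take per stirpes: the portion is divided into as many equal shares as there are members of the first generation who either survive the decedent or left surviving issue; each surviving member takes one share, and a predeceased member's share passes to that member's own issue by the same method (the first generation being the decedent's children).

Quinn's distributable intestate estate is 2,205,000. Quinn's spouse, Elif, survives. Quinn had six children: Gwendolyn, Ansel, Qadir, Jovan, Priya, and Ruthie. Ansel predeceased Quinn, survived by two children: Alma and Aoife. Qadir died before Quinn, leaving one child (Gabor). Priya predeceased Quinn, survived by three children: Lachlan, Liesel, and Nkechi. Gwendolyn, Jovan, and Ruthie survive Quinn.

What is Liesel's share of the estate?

Liesel receives 98,000.

Elif takes one-fifth of 2,205,000 = 441,000. The remaining 1,764,000 passes to the descendants.
The descendants' portion (1,764,000) is divided into 6 shares of 294,000: Gwendolyn, Jovan, and Ruthie each take 294,000; Ansel's 294,000 share passes to Ansel's issue; Qadir's 294,000 share passes to Qadir's issue; Priya's 294,000 share passes to Priya's issue.
Ansel's share (294,000) is divided into 2 shares of 147,000: Alma and Aoife each take 147,000.
Qadir's share (294,000) passes entirely to Gabor.
Priya's share (294,000) is divided into 3 shares of 98,000: Lachlan, Liesel, and Nkechi each take 98,000.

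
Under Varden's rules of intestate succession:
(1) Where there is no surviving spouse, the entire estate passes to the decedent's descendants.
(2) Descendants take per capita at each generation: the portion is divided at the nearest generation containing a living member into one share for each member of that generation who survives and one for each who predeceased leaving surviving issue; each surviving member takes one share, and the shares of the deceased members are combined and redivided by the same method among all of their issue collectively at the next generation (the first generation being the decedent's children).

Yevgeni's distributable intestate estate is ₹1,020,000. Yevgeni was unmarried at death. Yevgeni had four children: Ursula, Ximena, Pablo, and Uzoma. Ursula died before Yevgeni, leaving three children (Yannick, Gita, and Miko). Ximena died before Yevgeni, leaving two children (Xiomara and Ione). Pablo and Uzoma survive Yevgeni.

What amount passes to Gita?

Gita receives ₹102,000.

The entire ₹1,020,000 passes to the descendants.
That amount (₹1,020,000) is divided at the children's generation into 4 shares of ₹255,000. Pablo and Uzoma each take ₹255,000. The 2 shares of the deceased (Ursula and Ximena) are combined into a pool of ₹510,000.
That pool (₹510,000) is divided at the grandchildren's generation equally among Yannick, Gita, Miko, Xiomara, and Ione: ₹102,000 each.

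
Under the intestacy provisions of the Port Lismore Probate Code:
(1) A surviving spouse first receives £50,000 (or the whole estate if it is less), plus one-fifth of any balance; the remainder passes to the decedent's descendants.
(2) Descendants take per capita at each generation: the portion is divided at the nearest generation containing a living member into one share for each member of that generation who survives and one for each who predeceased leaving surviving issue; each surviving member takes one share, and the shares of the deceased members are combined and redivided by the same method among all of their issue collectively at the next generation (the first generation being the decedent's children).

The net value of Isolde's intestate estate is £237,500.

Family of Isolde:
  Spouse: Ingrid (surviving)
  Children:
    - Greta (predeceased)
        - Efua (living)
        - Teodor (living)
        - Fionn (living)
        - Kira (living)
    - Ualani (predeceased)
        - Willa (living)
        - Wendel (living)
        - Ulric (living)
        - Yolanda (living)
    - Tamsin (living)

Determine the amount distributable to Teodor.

Ingrid first takes £50,000, leaving a balance of £187,500. Ingrid then takes one-fifth of the balance (£37,500), for a total of £87,500. The remaining £150,000 passes to the descendants.
The descendants' portion (£150,000) is divided at the children's generation into 3 shares of £50,000. Tamsin takes £50,000. The 2 shares of the deceased (Greta and Ualani) are combined into a pool of £100,000.
That pool (£100,000) is divided at the grandchildren's generation equally among Efua, Teodor, Fionn, Kira, Willa, Wendel, Ulric, and Yolanda: £12,500 each.

Teodor receives £12,500.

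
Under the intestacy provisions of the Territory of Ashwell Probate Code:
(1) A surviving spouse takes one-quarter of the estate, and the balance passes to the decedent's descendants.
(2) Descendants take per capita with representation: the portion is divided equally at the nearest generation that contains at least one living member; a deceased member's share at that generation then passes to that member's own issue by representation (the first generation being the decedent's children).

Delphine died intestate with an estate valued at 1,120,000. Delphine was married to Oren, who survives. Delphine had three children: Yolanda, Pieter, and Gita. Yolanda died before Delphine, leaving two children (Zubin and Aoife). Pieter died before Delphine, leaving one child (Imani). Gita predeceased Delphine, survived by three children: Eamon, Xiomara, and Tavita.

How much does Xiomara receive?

Xiomara receives 140,000.

Oren takes one-quarter of 1,120,000 = 280,000. The remaining 840,000 passes to the descendants.
No child survives, so the initial division is made at the grandchildren's generation.
The descendants' portion (840,000) is divided into 6 shares of 140,000: Zubin, Aoife, Imani, Eamon, Xiomara, and Tavita each take 140,000.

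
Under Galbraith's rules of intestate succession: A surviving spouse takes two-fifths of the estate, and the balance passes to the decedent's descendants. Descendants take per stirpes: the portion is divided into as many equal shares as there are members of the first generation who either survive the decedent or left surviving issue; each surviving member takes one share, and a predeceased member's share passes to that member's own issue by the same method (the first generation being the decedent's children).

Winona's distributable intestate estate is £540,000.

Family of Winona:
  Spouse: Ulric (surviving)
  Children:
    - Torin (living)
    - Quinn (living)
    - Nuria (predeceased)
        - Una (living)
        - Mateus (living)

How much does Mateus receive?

Ulric takes two-fifths of £540,000 = £216,000. The remaining £324,000 passes to the descendants.
The descendants' portion (£324,000) is divided into 3 shares of £108,000: Torin and Quinn each take £108,000; Nuria's £108,000 share passes to Nuria's issue.
Nuria's share (£108,000) is divided into 2 shares of £54,000: Una and Mateus each take £54,000.

Mateus receives £54,000.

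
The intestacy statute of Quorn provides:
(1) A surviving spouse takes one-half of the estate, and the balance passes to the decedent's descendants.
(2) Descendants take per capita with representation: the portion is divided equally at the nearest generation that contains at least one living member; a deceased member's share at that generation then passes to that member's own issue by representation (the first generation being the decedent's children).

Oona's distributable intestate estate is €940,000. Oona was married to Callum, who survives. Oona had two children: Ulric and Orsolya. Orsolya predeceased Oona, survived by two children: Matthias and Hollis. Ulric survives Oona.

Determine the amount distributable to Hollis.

Hollis receives €117,500.

Callum takes one-half of €940,000 = €470,000. The remaining €470,000 passes to the descendants.
The descendants' portion (€470,000) is divided into 2 shares of €235,000: Ulric takes €235,000; Orsolya's €235,000 share passes to Orsolya's issue.
Orsolya's share (€235,000) is divided into 2 shares of €117,500: Matthias and Hollis each take €117,500.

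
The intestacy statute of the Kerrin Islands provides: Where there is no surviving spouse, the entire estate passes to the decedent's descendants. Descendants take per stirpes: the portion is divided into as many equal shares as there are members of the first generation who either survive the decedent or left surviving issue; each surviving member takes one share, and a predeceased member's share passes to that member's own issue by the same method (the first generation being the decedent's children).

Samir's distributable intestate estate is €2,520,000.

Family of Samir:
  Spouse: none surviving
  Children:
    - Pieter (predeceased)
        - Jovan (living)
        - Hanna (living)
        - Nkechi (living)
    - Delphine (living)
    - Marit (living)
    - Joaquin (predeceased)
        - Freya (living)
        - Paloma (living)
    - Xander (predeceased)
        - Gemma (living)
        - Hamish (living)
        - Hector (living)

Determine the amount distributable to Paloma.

Paloma receives €252,000.

The entire €2,520,000 passes to the descendants.
That amount (€2,520,000) is divided into 5 shares of €504,000: Delphine and Marit each take €504,000; Pieter's €504,000 share passes to Pieter's issue; Joaquin's €504,000 share passes to Joaquin's issue; Xander's €504,000 share passes to Xander's issue.
Pieter's share (€504,000) is divided into 3 shares of €168,000: Jovan, Hanna, and Nkechi each take €168,000.
Joaquin's share (€504,000) is divided into 2 shares of €252,000: Freya and Paloma each take €252,000.
Xander's share (€504,000) is divided into 3 shares of €168,000: Gemma, Hamish, and Hector each take €168,000.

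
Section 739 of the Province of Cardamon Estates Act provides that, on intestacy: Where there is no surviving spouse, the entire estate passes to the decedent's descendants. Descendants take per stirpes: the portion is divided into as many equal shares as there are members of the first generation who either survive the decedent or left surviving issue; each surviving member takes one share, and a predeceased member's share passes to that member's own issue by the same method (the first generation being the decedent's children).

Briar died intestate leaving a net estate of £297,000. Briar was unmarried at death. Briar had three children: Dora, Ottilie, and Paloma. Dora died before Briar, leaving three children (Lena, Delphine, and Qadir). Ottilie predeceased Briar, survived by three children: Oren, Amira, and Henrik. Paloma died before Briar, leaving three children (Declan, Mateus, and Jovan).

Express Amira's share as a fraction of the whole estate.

Amira receives 1/9 of the estate.

The entire £297,000 passes to the descendants.
That amount (£297,000) is divided into 3 shares of £99,000: Dora's £99,000 share passes to Dora's issue; Ottilie's £99,000 share passes to Ottilie's issue; Paloma's £99,000 share passes to Paloma's issue.
Dora's share (£99,000) is divided into 3 shares of £33,000: Lena, Delphine, and Qadir each take £33,000.
Ottilie's share (£99,000) is divided into 3 shares of £33,000: Oren, Amira, and Henrik each take £33,000.
Paloma's share (£99,000) is divided into 3 shares of £33,000: Declan, Mateus, and Jovan each take £33,000.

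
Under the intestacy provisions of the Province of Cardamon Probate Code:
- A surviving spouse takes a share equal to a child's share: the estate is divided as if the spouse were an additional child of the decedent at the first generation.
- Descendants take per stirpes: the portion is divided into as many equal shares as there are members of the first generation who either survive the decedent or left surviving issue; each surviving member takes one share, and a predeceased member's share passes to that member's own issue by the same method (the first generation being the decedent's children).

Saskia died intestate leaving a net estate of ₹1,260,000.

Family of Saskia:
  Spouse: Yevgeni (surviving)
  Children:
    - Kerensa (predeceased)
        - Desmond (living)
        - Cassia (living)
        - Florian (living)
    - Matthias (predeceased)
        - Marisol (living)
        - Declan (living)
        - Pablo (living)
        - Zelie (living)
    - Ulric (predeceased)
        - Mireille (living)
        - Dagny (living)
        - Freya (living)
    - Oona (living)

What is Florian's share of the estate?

The spouse counts as an additional share at the children's level, so there are 5 primary shares of ₹252,000. Yevgeni takes one such share (₹252,000).
The children's combined portion (₹1,008,000) is divided into 4 shares of ₹252,000: Oona takes ₹252,000; Kerensa's ₹252,000 share passes to Kerensa's issue; Matthias's ₹252,000 share passes to Matthias's issue; Ulric's ₹252,000 share passes to Ulric's issue.
Kerensa's share (₹252,000) is divided into 3 shares of ₹84,000: Desmond, Cassia, and Florian each take ₹84,000.
Matthias's share (₹252,000) is divided into 4 shares of ₹63,000: Marisol, Declan, Pablo, and Zelie each take ₹63,000.
Ulric's share (₹252,000) is divided into 3 shares of ₹84,000: Mireille, Dagny, and Freya each take ₹84,000.

Florian receives ₹84,000.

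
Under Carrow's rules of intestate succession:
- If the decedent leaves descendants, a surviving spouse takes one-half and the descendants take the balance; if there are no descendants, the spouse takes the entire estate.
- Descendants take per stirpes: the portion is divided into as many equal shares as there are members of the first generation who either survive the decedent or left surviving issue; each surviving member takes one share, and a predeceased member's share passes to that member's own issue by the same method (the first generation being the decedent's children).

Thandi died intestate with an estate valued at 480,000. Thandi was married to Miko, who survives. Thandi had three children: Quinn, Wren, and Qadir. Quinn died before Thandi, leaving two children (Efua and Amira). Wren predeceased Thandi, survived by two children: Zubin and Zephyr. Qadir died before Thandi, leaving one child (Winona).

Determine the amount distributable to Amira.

Amira receives 40,000.

Miko takes one-half of 480,000 = 240,000. The remaining 240,000 passes to the descendants.
The descendants' portion (240,000) is divided into 3 shares of 80,000: Quinn's 80,000 share passes to Quinn's issue; Wren's 80,000 share passes to Wren's issue; Qadir's 80,000 share passes to Qadir's issue.
Quinn's share (80,000) is divided into 2 shares of 40,000: Efua and Amira each take 40,000.
Wren's share (80,000) is divided into 2 shares of 40,000: Zubin and Zephyr each take 40,000.
Qadir's share (80,000) passes entirely to Winona.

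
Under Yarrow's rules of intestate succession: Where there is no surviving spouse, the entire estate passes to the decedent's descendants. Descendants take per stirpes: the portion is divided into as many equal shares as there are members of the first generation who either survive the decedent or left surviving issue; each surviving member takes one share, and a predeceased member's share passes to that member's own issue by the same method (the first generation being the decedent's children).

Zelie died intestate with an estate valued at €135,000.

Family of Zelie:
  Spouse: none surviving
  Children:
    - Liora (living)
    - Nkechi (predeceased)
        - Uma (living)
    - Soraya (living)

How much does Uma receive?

Uma receives €45,000.

The entire €135,000 passes to the descendants.
That amount (€135,000) is divided into 3 shares of €45,000: Liora and Soraya each take €45,000; Nkechi's €45,000 share passes to Nkechi's issue.
Nkechi's share (€45,000) passes entirely to Uma.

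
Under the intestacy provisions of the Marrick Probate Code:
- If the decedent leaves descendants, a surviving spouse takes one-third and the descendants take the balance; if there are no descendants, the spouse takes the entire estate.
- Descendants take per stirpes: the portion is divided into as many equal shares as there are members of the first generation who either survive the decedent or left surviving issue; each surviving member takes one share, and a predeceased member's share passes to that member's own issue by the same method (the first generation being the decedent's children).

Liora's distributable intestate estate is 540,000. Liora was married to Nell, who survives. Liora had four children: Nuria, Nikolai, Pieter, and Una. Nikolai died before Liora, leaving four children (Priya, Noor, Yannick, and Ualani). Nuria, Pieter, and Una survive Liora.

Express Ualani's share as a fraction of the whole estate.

Nell takes one-third of 540,000 = 180,000. The remaining 360,000 passes to the descendants.
The descendants' portion (360,000) is divided into 4 shares of 90,000: Nuria, Pieter, and Una each take 90,000; Nikolai's 90,000 share passes to Nikolai's issue.
Nikolai's share (90,000) is divided into 4 shares of 22,500: Priya, Noor, Yannick, and Ualani each take 22,500.

Ualani receives 1/24 of the estate.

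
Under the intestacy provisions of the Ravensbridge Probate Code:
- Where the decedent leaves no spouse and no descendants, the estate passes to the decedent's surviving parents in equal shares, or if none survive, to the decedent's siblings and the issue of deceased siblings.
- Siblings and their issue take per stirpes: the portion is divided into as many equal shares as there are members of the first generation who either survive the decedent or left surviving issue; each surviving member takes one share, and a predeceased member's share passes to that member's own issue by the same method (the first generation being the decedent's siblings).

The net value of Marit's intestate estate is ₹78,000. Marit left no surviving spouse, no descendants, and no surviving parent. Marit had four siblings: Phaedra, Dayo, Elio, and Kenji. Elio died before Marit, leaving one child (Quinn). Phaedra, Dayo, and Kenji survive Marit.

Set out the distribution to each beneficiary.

The entire ₹78,000 passes to the siblings and their issue.
That amount (₹78,000) is divided into 4 shares of ₹19,500: Phaedra, Dayo, and Kenji each take ₹19,500; Elio's ₹19,500 share passes to Elio's issue.
Elio's share (₹19,500) passes entirely to Quinn.

Phaedra: ₹19,500; Dayo: ₹19,500; Quinn: ₹19,500; Kenji: ₹19,500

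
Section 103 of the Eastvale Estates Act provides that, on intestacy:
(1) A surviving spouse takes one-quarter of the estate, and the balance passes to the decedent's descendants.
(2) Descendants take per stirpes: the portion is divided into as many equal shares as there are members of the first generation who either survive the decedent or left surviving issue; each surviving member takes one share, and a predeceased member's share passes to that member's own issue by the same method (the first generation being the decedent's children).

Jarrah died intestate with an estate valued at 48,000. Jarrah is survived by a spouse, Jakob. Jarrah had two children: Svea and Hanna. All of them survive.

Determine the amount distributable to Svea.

Svea receives 18,000.

Jakob takes one-quarter of 48,000 = 12,000. The remaining 36,000 passes to the descendants.
The descendants' portion (36,000) is divided into 2 shares of 18,000: Svea and Hanna each take 18,000.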